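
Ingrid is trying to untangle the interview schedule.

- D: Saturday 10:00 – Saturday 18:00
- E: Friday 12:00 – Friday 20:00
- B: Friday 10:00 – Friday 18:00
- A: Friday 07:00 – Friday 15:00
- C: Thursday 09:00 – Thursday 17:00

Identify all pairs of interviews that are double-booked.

Sorted by start: C, A, B, E, D.
A starts after C ends; C is clear from here.
B starts before A ends → A and B overlap.
E starts before A ends → A and E overlap.
D starts after A ends.
E starts before B ends → B and E overlap.
D starts after B ends.
D starts after E ends.

A & B, A & E, B & E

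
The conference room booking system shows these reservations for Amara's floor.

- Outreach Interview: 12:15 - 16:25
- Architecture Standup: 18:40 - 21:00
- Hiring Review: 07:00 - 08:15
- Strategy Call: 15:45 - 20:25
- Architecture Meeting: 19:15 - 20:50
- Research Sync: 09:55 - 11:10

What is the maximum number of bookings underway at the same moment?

Walk through starts and ends in time order (an end at T is processed before a start at T):
07:00 start Hiring Review → 1
08:15 end Hiring Review → 0
09:55 start Research Sync → 1
11:10 end Research Sync → 0
12:15 start Outreach Interview → 1
15:45 start Strategy Call → 2
16:25 end Outreach Interview → 1
18:40 start Architecture Standup → 2
19:15 start Architecture Meeting → 3
20:25 end Strategy Call → 2
20:50 end Architecture Meeting → 1
21:00 end Architecture Standup → 0
Peak is 3, at 19:15 (Architecture Meeting, Architecture Standup, Strategy Call).

3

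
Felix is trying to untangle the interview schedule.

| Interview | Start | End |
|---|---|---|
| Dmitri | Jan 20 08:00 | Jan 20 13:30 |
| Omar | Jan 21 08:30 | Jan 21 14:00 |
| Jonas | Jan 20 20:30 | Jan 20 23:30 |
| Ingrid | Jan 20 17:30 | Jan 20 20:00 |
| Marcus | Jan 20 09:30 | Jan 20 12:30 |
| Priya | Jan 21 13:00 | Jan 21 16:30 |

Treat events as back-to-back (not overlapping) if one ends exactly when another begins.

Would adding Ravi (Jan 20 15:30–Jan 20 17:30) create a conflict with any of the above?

Dmitri: ends Jan 20 13:30 at or before Ravi starts Jan 20 15:30 → clear.
Marcus: ends Jan 20 12:30 at or before Ravi starts Jan 20 15:30 → clear.
Ingrid: starts Jan 20 17:30 at or after Ravi ends Jan 20 17:30 → clear.
Jonas: starts Jan 20 20:30 at or after Ravi ends Jan 20 17:30 → clear.
Omar: starts Jan 21 08:30 at or after Ravi ends Jan 20 17:30 → clear.
Priya: starts Jan 21 13:00 at or after Ravi ends Jan 20 17:30 → clear.

No — it doesn't clash with anything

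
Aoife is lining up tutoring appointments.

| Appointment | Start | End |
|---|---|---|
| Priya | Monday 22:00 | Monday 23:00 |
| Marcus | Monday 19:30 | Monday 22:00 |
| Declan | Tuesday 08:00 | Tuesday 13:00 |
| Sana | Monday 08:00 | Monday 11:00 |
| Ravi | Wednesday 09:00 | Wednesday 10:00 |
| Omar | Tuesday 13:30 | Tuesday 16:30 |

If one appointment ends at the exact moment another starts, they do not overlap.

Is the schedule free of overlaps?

Sorted by start: Sana, Marcus, Priya, Declan, Omar, Ravi.
Marcus starts after Sana ends, so Sana has no further overlaps.
Priya starts exactly when Marcus ends (back-to-back, no overlap), so Marcus has no further overlaps.
Declan starts after Priya ends, so Priya has no further overlaps.
Omar starts after Declan ends, so Declan has no further overlaps.
Ravi starts after Omar ends.
Every pair is clear; the schedule has no overlaps.

Yes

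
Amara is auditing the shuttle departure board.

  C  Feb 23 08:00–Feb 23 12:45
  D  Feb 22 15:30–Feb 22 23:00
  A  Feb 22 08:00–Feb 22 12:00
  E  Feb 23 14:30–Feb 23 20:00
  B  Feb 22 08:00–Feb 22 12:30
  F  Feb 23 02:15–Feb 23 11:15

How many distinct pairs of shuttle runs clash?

Sorted by start: A, B, D, F, C, E.
B starts before A ends → A and B overlap.
D starts after A ends, so A has no further overlaps.
D starts after B ends, so B has no further overlaps.
F starts after D ends, so D has no further overlaps.
C starts before F ends → F and C overlap.
E starts after F ends.
E starts after C ends.
Overlapping pairs: A & B, C & F — 2 in total.

2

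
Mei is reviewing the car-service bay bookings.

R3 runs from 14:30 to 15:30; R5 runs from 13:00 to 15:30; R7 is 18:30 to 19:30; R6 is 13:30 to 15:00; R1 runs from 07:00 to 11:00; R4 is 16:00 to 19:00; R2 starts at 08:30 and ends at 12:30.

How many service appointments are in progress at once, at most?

Walk through starts and ends in time order (an end at T is processed before a start at T):
07:00 start R1 → 1
08:30 start R2 → 2
11:00 end R1 → 1
12:30 end R2 → 0
13:00 start R5 → 1
13:30 start R6 → 2
14:30 start R3 → 3
15:00 end R6 → 2
15:30 end R3 → 1
15:30 end R5 → 0
16:00 start R4 → 1
18:30 start R7 → 2
19:00 end R4 → 1
19:30 end R7 → 0
Peak is 3, at 14:30 (R3, R5, R6).

3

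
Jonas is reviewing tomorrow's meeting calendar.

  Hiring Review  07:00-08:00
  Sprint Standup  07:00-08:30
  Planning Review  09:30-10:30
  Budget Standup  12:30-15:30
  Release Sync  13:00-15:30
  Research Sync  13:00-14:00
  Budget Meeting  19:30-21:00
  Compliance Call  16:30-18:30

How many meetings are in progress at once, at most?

Sweep the timeline, counting +1 at each start and −1 at each end (ends before starts at a tie):
07:00 start Hiring Review → 1
07:00 start Sprint Standup → 2
08:00 end Hiring Review → 1
08:30 end Sprint Standup → 0
09:30 start Planning Review → 1
10:30 end Planning Review → 0
12:30 start Budget Standup → 1
13:00 start Release Sync → 2
13:00 start Research Sync → 3
14:00 end Research Sync → 2
15:30 end Budget Standup → 1
15:30 end Release Sync → 0
16:30 start Compliance Call → 1
18:30 end Compliance Call → 0
19:30 start Budget Meeting → 1
21:00 end Budget Meeting → 0
Peak is 3, at 13:00 (Budget Standup, Release Sync, Research Sync).

3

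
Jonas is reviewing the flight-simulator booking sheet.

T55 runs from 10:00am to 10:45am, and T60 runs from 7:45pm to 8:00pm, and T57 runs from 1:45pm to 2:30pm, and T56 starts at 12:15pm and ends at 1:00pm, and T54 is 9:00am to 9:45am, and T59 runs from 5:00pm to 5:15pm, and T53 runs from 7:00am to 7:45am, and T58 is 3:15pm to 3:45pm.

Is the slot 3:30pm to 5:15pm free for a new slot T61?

T53: ends 7:45am at or before T61 starts 3:30pm → clear.
T54: ends 9:45am at or before T61 starts 3:30pm → clear.
T55: ends 10:45am at or before T61 starts 3:30pm → clear.
T56: ends 1:00pm at or before T61 starts 3:30pm → clear.
T57: ends 2:30pm at or before T61 starts 3:30pm → clear.
T58: starts 3:15pm before T61 ends 5:15pm, and ends 3:45pm after T61 starts 3:30pm → overlap.
T59: starts 5:00pm before T61 ends 5:15pm, and ends 5:15pm after T61 starts 3:30pm → overlap.
T60: starts 7:45pm at or after T61 ends 5:15pm → clear.
T61 overlaps T58, T59.

No — it overlaps T58, T59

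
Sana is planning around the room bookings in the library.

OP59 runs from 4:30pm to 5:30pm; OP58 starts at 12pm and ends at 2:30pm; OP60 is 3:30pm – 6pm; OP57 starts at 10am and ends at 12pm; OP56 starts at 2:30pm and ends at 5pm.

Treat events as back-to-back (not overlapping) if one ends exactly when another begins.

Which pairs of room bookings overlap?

Sorted by start: OP57, OP58, OP56, OP60, OP59.
OP58 starts exactly when OP57 ends (back-to-back, no overlap); OP57 is clear from here.
OP56 starts exactly when OP58 ends (back-to-back, no overlap); OP58 is clear from here.
OP60 starts before OP56 ends → OP56 and OP60 overlap.
OP59 starts before OP56 ends → OP56 and OP59 overlap.
OP59 starts before OP60 ends → OP60 and OP59 overlap.

OP56 & OP59, OP56 & OP60, OP59 & OP60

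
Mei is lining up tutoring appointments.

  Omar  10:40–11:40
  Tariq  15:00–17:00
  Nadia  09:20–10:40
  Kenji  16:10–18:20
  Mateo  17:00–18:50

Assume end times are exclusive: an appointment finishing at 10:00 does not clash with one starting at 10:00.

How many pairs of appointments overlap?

Sorted by start: Nadia, Omar, Tariq, Kenji, Mateo.
Omar starts exactly when Nadia ends (back-to-back, no overlap), so Nadia has no further overlaps.
Tariq starts after Omar ends, so Omar has no further overlaps.
Kenji starts before Tariq ends → Tariq and Kenji overlap.
Mateo starts exactly when Tariq ends (back-to-back, no overlap).
Mateo starts before Kenji ends → Kenji and Mateo overlap.
Overlapping pairs: Kenji & Mateo, Kenji & Tariq — 2 in total.

2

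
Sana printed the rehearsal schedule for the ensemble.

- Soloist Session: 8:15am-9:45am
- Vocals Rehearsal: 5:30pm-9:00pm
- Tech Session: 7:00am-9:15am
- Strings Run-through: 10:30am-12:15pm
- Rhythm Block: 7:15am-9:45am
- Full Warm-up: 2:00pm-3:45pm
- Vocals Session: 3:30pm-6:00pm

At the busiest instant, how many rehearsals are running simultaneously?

3

Walk through starts and ends in time order (an end at T is processed before a start at T):
7:00am start Tech Session → 1
7:15am start Rhythm Block → 2
8:15am start Soloist Session → 3
9:15am end Tech Session → 2
9:45am end Rhythm Block → 1
9:45am end Soloist Session → 0
10:30am start Strings Run-through → 1
12:15pm end Strings Run-through → 0
2:00pm start Full Warm-up → 1
3:30pm start Vocals Session → 2
3:45pm end Full Warm-up → 1
5:30pm start Vocals Rehearsal → 2
6:00pm end Vocals Session → 1
9:00pm end Vocals Rehearsal → 0
Peak is 3, at 8:15am (Rhythm Block, Soloist Session, Tech Session).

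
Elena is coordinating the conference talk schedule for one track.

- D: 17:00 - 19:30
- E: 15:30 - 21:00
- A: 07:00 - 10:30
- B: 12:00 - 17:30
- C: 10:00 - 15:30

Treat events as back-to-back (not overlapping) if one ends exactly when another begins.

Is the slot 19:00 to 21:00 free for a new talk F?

No — it overlaps D, E

A: ends 10:30 at or before F starts 19:00 → clear.
C: ends 15:30 at or before F starts 19:00 → clear.
B: ends 17:30 at or before F starts 19:00 → clear.
E: starts 15:30 before F ends 21:00, and ends 21:00 after F starts 19:00 → overlap.
D: starts 17:00 before F ends 21:00, and ends 19:30 after F starts 19:00 → overlap.
F overlaps D, E.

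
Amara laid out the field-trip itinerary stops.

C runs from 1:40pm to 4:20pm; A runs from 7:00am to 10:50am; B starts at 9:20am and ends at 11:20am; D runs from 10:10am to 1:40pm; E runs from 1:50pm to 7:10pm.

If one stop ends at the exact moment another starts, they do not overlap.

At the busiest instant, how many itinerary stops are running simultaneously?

3

Walk through starts and ends in time order (an end at T is processed before a start at T):
7:00am start A → 1
9:20am start B → 2
10:10am start D → 3
10:50am end A → 2
11:20am end B → 1
1:40pm end D → 0
1:40pm start C → 1
1:50pm start E → 2
4:20pm end C → 1
7:10pm end E → 0
Peak is 3, at 10:10am (A, B, D).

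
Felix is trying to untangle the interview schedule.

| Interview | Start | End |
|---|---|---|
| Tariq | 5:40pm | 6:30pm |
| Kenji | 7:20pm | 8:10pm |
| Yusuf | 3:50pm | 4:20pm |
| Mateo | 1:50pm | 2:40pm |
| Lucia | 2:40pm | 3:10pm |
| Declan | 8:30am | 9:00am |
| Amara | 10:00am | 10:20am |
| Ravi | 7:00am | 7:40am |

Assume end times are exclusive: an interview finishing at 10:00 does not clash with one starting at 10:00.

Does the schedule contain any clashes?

No

Sorted by start: Ravi, Declan, Amara, Mateo, Lucia, Yusuf, Tariq, Kenji.
Declan starts after Ravi ends — done with Ravi.
Amara starts after Declan ends — done with Declan.
Mateo starts after Amara ends — done with Amara.
Lucia starts exactly when Mateo ends (back-to-back, no overlap) — done with Mateo.
Yusuf starts after Lucia ends — done with Lucia.
Tariq starts after Yusuf ends — done with Yusuf.
Kenji starts after Tariq ends.
Every pair is clear; the schedule has no overlaps.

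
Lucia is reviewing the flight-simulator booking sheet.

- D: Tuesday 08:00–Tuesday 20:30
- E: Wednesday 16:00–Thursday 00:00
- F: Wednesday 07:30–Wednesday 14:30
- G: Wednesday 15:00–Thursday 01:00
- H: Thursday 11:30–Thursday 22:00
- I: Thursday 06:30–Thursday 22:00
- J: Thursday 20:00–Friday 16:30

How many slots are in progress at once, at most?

3

Sweep the timeline, counting +1 at each start and −1 at each end (ends before starts at a tie):
Tuesday 08:00 start D → 1
Tuesday 20:30 end D → 0
Wednesday 07:30 start F → 1
Wednesday 14:30 end F → 0
Wednesday 15:00 start G → 1
Wednesday 16:00 start E → 2
Thursday 00:00 end E → 1
Thursday 01:00 end G → 0
Thursday 06:30 start I → 1
Thursday 11:30 start H → 2
Thursday 20:00 start J → 3
Thursday 22:00 end H → 2
Thursday 22:00 end I → 1
Friday 16:30 end J → 0
Peak is 3, at Thursday 20:00 (H, I, J).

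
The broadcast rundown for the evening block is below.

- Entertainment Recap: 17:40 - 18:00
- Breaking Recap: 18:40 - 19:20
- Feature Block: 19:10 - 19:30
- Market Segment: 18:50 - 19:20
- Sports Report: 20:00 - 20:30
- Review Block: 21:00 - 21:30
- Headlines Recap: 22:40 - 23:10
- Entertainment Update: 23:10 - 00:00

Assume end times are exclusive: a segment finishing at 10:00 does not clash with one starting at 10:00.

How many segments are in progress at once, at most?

Walk through starts and ends in time order (an end at T is processed before a start at T):
17:40 start Entertainment Recap → 1
18:00 end Entertainment Recap → 0
18:40 start Breaking Recap → 1
18:50 start Market Segment → 2
19:10 start Feature Block → 3
19:20 end Breaking Recap → 2
19:20 end Market Segment → 1
19:30 end Feature Block → 0
20:00 start Sports Report → 1
20:30 end Sports Report → 0
21:00 start Review Block → 1
21:30 end Review Block → 0
22:40 start Headlines Recap → 1
23:10 end Headlines Recap → 0
23:10 start Entertainment Update → 1
00:00 end Entertainment Update → 0
Peak is 3, at 19:10 (Breaking Recap, Feature Block, Market Segment).

3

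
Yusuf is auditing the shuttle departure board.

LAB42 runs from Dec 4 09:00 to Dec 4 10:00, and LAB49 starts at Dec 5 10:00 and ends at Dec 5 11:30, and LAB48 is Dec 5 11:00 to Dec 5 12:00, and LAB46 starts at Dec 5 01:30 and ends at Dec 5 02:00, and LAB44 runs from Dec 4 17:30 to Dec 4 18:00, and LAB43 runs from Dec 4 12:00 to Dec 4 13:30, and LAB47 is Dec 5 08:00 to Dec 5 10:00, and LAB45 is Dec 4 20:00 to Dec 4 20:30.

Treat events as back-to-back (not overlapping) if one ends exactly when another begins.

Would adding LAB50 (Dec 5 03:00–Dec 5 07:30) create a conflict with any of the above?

No — it doesn't clash with anything

LAB42: ends Dec 4 10:00 at or before LAB50 starts Dec 5 03:00 → clear.
LAB43: ends Dec 4 13:30 at or before LAB50 starts Dec 5 03:00 → clear.
LAB44: ends Dec 4 18:00 at or before LAB50 starts Dec 5 03:00 → clear.
LAB45: ends Dec 4 20:30 at or before LAB50 starts Dec 5 03:00 → clear.
LAB46: ends Dec 5 02:00 at or before LAB50 starts Dec 5 03:00 → clear.
LAB47: starts Dec 5 08:00 at or after LAB50 ends Dec 5 07:30 → clear.
LAB49: starts Dec 5 10:00 at or after LAB50 ends Dec 5 07:30 → clear.
LAB48: starts Dec 5 11:00 at or after LAB50 ends Dec 5 07:30 → clear.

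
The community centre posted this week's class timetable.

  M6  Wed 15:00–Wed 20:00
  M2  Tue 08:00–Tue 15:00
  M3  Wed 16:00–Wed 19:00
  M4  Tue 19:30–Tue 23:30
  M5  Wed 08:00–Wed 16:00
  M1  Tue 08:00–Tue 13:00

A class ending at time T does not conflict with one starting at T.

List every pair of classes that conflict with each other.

Sorted by start: M1, M2, M4, M5, M6, M3.
M2 starts before M1 ends → M1 and M2 overlap.
M4 starts after M1 ends, so M1 has no further overlaps.
M4 starts after M2 ends, so M2 has no further overlaps.
M5 starts after M4 ends, so M4 has no further overlaps.
M6 starts before M5 ends → M5 and M6 overlap.
M3 starts exactly when M5 ends (back-to-back, no overlap).
M3 starts before M6 ends → M6 and M3 overlap.

M1 & M2, M3 & M6, M5 & M6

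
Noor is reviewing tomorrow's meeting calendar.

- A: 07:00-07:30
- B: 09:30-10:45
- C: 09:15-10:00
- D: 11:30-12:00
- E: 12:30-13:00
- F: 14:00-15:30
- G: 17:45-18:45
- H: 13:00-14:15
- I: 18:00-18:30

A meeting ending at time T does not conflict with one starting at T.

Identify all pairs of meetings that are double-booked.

B & C, F & H, G & I

Sorted by start: A, C, B, D, E, H, F, G, I.
C starts after A ends — done with A.
B starts before C ends → C and B overlap.
D starts after C ends — done with C.
D starts after B ends — done with B.
E starts after D ends — done with D.
H starts exactly when E ends (back-to-back, no overlap) — done with E.
F starts before H ends → H and F overlap.
G starts after H ends — done with H.
G starts after F ends — done with F.
I starts before G ends → G and I overlap.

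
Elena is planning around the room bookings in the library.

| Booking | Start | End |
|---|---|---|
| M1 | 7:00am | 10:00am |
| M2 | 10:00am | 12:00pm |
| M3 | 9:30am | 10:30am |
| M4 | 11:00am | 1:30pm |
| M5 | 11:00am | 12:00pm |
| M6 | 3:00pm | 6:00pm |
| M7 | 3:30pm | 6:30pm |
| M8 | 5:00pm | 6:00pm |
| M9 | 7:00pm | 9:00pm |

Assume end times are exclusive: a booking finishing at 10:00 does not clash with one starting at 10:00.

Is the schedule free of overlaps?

Two intervals overlap when each starts before the other ends.
Sorted by start: M1, M3, M2, M4, M5, M6, M7, M8, M9.
M3 starts before M1 ends → M1 and M3 overlap.
That's a conflict, so the schedule is not conflict-free.

No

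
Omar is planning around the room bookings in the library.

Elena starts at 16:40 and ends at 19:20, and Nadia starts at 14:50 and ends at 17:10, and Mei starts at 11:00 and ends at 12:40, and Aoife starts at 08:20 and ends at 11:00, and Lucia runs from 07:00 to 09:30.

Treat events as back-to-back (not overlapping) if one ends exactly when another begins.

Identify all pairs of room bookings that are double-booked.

Sorted by start: Lucia, Aoife, Mei, Nadia, Elena.
Aoife starts before Lucia ends → Lucia and Aoife overlap.
Mei starts after Lucia ends, so Lucia has no further overlaps.
Mei starts exactly when Aoife ends (back-to-back, no overlap), so Aoife has no further overlaps.
Nadia starts after Mei ends, so Mei has no further overlaps.
Elena starts before Nadia ends → Nadia and Elena overlap.

Aoife & Lucia, Elena & Nadia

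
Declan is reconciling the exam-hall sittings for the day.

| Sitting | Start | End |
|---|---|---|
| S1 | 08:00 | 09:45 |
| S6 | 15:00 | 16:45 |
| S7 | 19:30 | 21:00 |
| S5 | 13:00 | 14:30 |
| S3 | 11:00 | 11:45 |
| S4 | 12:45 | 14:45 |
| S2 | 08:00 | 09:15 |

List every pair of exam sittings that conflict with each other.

Sorted by start: S1, S2, S3, S4, S5, S6, S7.
S2 starts before S1 ends → S1 and S2 overlap.
S3 starts after S1 ends — done with S1.
S3 starts after S2 ends — done with S2.
S4 starts after S3 ends — done with S3.
S5 starts before S4 ends → S4 and S5 overlap.
S6 starts after S4 ends — done with S4.
S6 starts after S5 ends — done with S5.
S7 starts after S6 ends.

S1 & S2, S4 & S5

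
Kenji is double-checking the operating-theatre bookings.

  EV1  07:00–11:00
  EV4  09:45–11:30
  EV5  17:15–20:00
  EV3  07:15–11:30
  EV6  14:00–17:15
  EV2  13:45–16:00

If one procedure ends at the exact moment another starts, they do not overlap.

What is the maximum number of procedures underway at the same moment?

Walk through starts and ends in time order (an end at T is processed before a start at T):
07:00 start EV1 → 1
07:15 start EV3 → 2
09:45 start EV4 → 3
11:00 end EV1 → 2
11:30 end EV3 → 1
11:30 end EV4 → 0
13:45 start EV2 → 1
14:00 start EV6 → 2
16:00 end EV2 → 1
17:15 end EV6 → 0
17:15 start EV5 → 1
20:00 end EV5 → 0
Peak is 3, at 09:45 (EV1, EV3, EV4).

3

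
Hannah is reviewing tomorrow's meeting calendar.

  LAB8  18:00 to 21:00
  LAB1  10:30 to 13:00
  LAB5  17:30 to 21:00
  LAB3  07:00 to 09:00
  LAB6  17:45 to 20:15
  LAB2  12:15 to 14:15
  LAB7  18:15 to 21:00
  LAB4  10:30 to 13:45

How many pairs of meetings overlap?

9

Sorted by start: LAB3, LAB1, LAB4, LAB2, LAB5, LAB6, LAB8, LAB7.
LAB1 starts after LAB3 ends, so LAB3 has no further overlaps.
LAB4 starts before LAB1 ends → LAB1 and LAB4 overlap.
LAB2 starts before LAB1 ends → LAB1 and LAB2 overlap.
LAB5 starts after LAB1 ends, so LAB1 has no further overlaps.
LAB2 starts before LAB4 ends → LAB4 and LAB2 overlap.
LAB5 starts after LAB4 ends, so LAB4 has no further overlaps.
LAB5 starts after LAB2 ends, so LAB2 has no further overlaps.
LAB6 starts before LAB5 ends → LAB5 and LAB6 overlap.
LAB8 starts before LAB5 ends → LAB5 and LAB8 overlap.
LAB7 starts before LAB5 ends → LAB5 and LAB7 overlap.
LAB8 starts before LAB6 ends → LAB6 and LAB8 overlap.
LAB7 starts before LAB6 ends → LAB6 and LAB7 overlap.
LAB7 starts before LAB8 ends → LAB8 and LAB7 overlap.
Overlapping pairs: LAB1 & LAB2, LAB1 & LAB4, LAB2 & LAB4, LAB5 & LAB6, LAB5 & LAB7, LAB5 & LAB8, LAB6 & LAB7, LAB6 & LAB8, LAB7 & LAB8 — 9 in total.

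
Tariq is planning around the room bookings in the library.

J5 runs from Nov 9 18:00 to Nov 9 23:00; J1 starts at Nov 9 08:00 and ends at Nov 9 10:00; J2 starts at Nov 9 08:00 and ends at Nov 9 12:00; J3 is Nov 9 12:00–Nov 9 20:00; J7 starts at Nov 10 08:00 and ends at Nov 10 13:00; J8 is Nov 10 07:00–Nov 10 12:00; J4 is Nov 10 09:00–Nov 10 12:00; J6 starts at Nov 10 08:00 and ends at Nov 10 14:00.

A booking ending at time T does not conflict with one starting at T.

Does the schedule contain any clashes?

Sorted by start: J1, J2, J3, J5, J8, J6, J7, J4.
J2 starts before J1 ends → J1 and J2 overlap.
That's a conflict, so the schedule is not conflict-free.

Yes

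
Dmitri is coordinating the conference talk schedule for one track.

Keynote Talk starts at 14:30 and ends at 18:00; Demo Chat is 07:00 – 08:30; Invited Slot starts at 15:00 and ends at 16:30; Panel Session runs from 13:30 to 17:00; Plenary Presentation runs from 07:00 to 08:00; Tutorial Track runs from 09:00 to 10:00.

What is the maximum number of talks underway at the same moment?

Sweep the timeline, counting +1 at each start and −1 at each end (ends before starts at a tie):
07:00 start Demo Chat → 1
07:00 start Plenary Presentation → 2
08:00 end Plenary Presentation → 1
08:30 end Demo Chat → 0
09:00 start Tutorial Track → 1
10:00 end Tutorial Track → 0
13:30 start Panel Session → 1
14:30 start Keynote Talk → 2
15:00 start Invited Slot → 3
16:30 end Invited Slot → 2
17:00 end Panel Session → 1
18:00 end Keynote Talk → 0
Peak is 3, at 15:00 (Invited Slot, Keynote Talk, Panel Session).

3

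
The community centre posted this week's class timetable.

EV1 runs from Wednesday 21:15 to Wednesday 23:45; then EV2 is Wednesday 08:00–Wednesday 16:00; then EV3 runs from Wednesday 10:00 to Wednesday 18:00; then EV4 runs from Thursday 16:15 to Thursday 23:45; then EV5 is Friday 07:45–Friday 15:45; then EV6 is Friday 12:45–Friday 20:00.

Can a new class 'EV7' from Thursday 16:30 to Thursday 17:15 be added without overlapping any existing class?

No — it overlaps EV4

EV2: ends Wednesday 16:00 at or before EV7 starts Thursday 16:30 → clear.
EV3: ends Wednesday 18:00 at or before EV7 starts Thursday 16:30 → clear.
EV1: ends Wednesday 23:45 at or before EV7 starts Thursday 16:30 → clear.
EV4: starts Thursday 16:15 before EV7 ends Thursday 17:15, and ends Thursday 23:45 after EV7 starts Thursday 16:30 → overlap.
EV5: starts Friday 07:45 at or after EV7 ends Thursday 17:15 → clear.
EV6: starts Friday 12:45 at or after EV7 ends Thursday 17:15 → clear.
EV7 overlaps EV4.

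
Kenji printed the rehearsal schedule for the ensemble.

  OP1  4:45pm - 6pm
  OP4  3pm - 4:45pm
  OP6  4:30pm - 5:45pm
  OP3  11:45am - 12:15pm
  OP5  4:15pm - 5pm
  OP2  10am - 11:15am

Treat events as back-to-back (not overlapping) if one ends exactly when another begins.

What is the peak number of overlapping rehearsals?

3

Sweep the timeline, counting +1 at each start and −1 at each end (ends before starts at a tie):
10am start OP2 → 1
11:15am end OP2 → 0
11:45am start OP3 → 1
12:15pm end OP3 → 0
3pm start OP4 → 1
4:15pm start OP5 → 2
4:30pm start OP6 → 3
4:45pm end OP4 → 2
4:45pm start OP1 → 3
5pm end OP5 → 2
5:45pm end OP6 → 1
6pm end OP1 → 0
Peak is 3, at 4:30pm (OP4, OP5, OP6).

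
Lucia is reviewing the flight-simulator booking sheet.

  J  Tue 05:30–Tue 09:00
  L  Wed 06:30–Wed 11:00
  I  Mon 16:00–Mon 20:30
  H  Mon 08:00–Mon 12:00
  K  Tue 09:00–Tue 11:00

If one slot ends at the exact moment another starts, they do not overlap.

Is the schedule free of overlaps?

Sorted by start: H, I, J, K, L.
I starts after H ends — done with H.
J starts after I ends — done with I.
K starts exactly when J ends (back-to-back, no overlap) — done with J.
L starts after K ends.
Every pair is clear; the schedule has no overlaps.

Yes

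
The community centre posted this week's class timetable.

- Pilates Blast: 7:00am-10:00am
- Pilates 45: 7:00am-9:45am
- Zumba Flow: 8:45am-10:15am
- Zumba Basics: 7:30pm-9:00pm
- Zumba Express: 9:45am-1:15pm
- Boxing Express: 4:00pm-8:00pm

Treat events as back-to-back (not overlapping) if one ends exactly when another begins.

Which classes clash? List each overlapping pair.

Boxing Express & Zumba Basics, Pilates 45 & Pilates Blast, Pilates 45 & Zumba Flow, Pilates Blast & Zumba Express, Pilates Blast & Zumba Flow, Zumba Express & Zumba Flow

Sorted by start: Pilates Blast, Pilates 45, Zumba Flow, Zumba Express, Boxing Express, Zumba Basics.
Pilates 45 starts before Pilates Blast ends → Pilates Blast and Pilates 45 overlap.
Zumba Flow starts before Pilates Blast ends → Pilates Blast and Zumba Flow overlap.
Zumba Express starts before Pilates Blast ends → Pilates Blast and Zumba Express overlap.
Boxing Express starts after Pilates Blast ends; Pilates Blast is clear from here.
Zumba Flow starts before Pilates 45 ends → Pilates 45 and Zumba Flow overlap.
Zumba Express starts exactly when Pilates 45 ends (back-to-back, no overlap); Pilates 45 is clear from here.
Zumba Express starts before Zumba Flow ends → Zumba Flow and Zumba Express overlap.
Boxing Express starts after Zumba Flow ends; Zumba Flow is clear from here.
Boxing Express starts after Zumba Express ends; Zumba Express is clear from here.
Zumba Basics starts before Boxing Express ends → Boxing Express and Zumba Basics overlap.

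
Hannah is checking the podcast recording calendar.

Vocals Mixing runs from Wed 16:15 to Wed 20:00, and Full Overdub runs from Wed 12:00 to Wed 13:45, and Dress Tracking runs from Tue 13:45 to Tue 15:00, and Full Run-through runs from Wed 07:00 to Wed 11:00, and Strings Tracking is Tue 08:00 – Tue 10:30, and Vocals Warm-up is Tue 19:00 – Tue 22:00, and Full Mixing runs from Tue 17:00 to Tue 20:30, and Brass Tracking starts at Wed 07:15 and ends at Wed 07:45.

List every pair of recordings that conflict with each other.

Check each pair: they overlap iff neither finishes before the other starts.
Sorted by start: Strings Tracking, Dress Tracking, Full Mixing, Vocals Warm-up, Full Run-through, Brass Tracking, Full Overdub, Vocals Mixing.
Dress Tracking starts after Strings Tracking ends — done with Strings Tracking.
Full Mixing starts after Dress Tracking ends — done with Dress Tracking.
Vocals Warm-up starts before Full Mixing ends → Full Mixing and Vocals Warm-up overlap.
Full Run-through starts after Full Mixing ends — done with Full Mixing.
Full Run-through starts after Vocals Warm-up ends — done with Vocals Warm-up.
Brass Tracking starts before Full Run-through ends → Full Run-through and Brass Tracking overlap.
Full Overdub starts after Full Run-through ends — done with Full Run-through.
Full Overdub starts after Brass Tracking ends — done with Brass Tracking.
Vocals Mixing starts after Full Overdub ends.

Brass Tracking & Full Run-through, Full Mixing & Vocals Warm-up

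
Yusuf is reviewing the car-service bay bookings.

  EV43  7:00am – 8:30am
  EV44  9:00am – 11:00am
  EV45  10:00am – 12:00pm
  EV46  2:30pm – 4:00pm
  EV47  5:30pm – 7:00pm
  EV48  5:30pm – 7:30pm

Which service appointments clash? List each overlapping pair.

Sorted by start: EV43, EV44, EV45, EV46, EV47, EV48.
EV44 starts after EV43 ends, so nothing later overlaps EV43 either.
EV45 starts before EV44 ends → EV44 and EV45 overlap.
EV46 starts after EV44 ends, so nothing later overlaps EV44 either.
EV46 starts after EV45 ends, so nothing later overlaps EV45 either.
EV47 starts after EV46 ends, so nothing later overlaps EV46 either.
EV48 starts before EV47 ends → EV47 and EV48 overlap.

EV44 & EV45, EV47 & EV48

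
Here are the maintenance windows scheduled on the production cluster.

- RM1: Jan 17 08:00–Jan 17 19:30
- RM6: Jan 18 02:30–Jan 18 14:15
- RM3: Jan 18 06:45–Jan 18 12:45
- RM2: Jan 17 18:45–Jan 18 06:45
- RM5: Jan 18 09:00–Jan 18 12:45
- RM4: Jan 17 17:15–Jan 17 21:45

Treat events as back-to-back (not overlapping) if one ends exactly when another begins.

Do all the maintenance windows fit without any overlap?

No

Two intervals overlap when each starts before the other ends.
Sorted by start: RM1, RM4, RM2, RM6, RM3, RM5.
RM4 starts before RM1 ends → RM1 and RM4 overlap.
That's a conflict, so the schedule is not conflict-free.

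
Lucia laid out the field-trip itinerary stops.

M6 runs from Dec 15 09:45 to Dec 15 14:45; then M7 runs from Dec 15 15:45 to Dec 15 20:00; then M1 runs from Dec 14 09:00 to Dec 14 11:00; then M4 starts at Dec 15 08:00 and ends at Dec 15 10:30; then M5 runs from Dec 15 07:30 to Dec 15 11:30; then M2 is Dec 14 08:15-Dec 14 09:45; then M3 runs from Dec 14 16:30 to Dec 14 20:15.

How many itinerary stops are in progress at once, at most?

Walk through starts and ends in time order (an end at T is processed before a start at T):
Dec 14 08:15 start M2 → 1
Dec 14 09:00 start M1 → 2
Dec 14 09:45 end M2 → 1
Dec 14 11:00 end M1 → 0
Dec 14 16:30 start M3 → 1
Dec 14 20:15 end M3 → 0
Dec 15 07:30 start M5 → 1
Dec 15 08:00 start M4 → 2
Dec 15 09:45 start M6 → 3
Dec 15 10:30 end M4 → 2
Dec 15 11:30 end M5 → 1
Dec 15 14:45 end M6 → 0
Dec 15 15:45 start M7 → 1
Dec 15 20:00 end M7 → 0
Peak is 3, at Dec 15 09:45 (M4, M5, M6).

3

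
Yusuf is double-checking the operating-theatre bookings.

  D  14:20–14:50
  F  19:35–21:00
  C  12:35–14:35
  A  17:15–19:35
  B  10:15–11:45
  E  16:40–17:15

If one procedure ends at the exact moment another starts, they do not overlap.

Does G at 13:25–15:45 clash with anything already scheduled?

B: ends 11:45 at or before G starts 13:25 → clear.
C: starts 12:35 before G ends 15:45, and ends 14:35 after G starts 13:25 → overlap.
D: starts 14:20 before G ends 15:45, and ends 14:50 after G starts 13:25 → overlap.
E: starts 16:40 at or after G ends 15:45 → clear.
A: starts 17:15 at or after G ends 15:45 → clear.
F: starts 19:35 at or after G ends 15:45 → clear.
G overlaps C, D.

Yes — it overlaps C, D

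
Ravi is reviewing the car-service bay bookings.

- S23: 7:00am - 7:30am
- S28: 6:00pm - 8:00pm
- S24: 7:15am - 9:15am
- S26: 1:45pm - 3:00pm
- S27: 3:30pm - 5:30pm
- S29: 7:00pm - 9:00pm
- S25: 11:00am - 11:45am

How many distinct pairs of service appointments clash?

Sorted by start: S23, S24, S25, S26, S27, S28, S29.
S24 starts before S23 ends → S23 and S24 overlap.
S25 starts after S23 ends, so S23 has no further overlaps.
S25 starts after S24 ends, so S24 has no further overlaps.
S26 starts after S25 ends, so S25 has no further overlaps.
S27 starts after S26 ends, so S26 has no further overlaps.
S28 starts after S27 ends, so S27 has no further overlaps.
S29 starts before S28 ends → S28 and S29 overlap.
Overlapping pairs: S23 & S24, S28 & S29 — 2 in total.

2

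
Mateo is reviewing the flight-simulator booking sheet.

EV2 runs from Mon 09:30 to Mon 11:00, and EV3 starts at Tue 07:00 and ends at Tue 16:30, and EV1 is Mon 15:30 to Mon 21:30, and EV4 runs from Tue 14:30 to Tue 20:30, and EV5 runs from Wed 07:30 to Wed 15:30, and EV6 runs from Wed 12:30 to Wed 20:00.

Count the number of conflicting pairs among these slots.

Sorted by start: EV2, EV1, EV3, EV4, EV5, EV6.
EV1 starts after EV2 ends, so EV2 has no further overlaps.
EV3 starts after EV1 ends, so EV1 has no further overlaps.
EV4 starts before EV3 ends → EV3 and EV4 overlap.
EV5 starts after EV3 ends, so EV3 has no further overlaps.
EV5 starts after EV4 ends, so EV4 has no further overlaps.
EV6 starts before EV5 ends → EV5 and EV6 overlap.
Overlapping pairs: EV3 & EV4, EV5 & EV6 — 2 in total.

2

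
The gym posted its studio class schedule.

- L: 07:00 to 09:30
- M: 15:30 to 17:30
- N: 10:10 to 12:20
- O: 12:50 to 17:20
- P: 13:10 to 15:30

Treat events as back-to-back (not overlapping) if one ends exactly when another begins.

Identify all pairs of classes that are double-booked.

Sorted by start: L, N, O, P, M.
N starts after L ends; L is clear from here.
O starts after N ends; N is clear from here.
P starts before O ends → O and P overlap.
M starts before O ends → O and M overlap.
M starts exactly when P ends (back-to-back, no overlap).

M & O, O & P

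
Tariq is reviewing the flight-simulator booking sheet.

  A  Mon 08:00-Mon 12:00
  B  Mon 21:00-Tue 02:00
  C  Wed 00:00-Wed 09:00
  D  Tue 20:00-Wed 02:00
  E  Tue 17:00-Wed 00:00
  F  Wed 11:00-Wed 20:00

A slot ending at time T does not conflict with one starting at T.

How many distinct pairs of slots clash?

2

Sorted by start: A, B, E, D, C, F.
B starts after A ends, so nothing later overlaps A either.
E starts after B ends, so nothing later overlaps B either.
D starts before E ends → E and D overlap.
C starts exactly when E ends (back-to-back, no overlap), so nothing later overlaps E either.
C starts before D ends → D and C overlap.
F starts after D ends.
F starts after C ends.
Overlapping pairs: C & D, D & E — 2 in total.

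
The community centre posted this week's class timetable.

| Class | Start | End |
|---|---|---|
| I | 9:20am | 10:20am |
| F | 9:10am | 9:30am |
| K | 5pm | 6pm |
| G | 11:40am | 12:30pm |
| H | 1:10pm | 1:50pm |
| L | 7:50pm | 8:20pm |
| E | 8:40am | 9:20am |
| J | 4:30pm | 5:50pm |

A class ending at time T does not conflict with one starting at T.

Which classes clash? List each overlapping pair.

E & F, F & I, J & K

Sorted by start: E, F, I, G, H, J, K, L.
F starts before E ends → E and F overlap.
I starts exactly when E ends (back-to-back, no overlap), so E has no further overlaps.
I starts before F ends → F and I overlap.
G starts after F ends, so F has no further overlaps.
G starts after I ends, so I has no further overlaps.
H starts after G ends, so G has no further overlaps.
J starts after H ends, so H has no further overlaps.
K starts before J ends → J and K overlap.
L starts after J ends.
L starts after K ends.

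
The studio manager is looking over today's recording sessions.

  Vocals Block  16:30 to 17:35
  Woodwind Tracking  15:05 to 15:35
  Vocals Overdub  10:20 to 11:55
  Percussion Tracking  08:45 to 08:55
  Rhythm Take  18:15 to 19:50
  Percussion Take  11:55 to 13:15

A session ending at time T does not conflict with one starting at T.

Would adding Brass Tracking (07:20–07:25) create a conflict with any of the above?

No — it doesn't clash with anything

Percussion Tracking: starts 08:45 at or after Brass Tracking ends 07:25 → clear.
Vocals Overdub: starts 10:20 at or after Brass Tracking ends 07:25 → clear.
Percussion Take: starts 11:55 at or after Brass Tracking ends 07:25 → clear.
Woodwind Tracking: starts 15:05 at or after Brass Tracking ends 07:25 → clear.
Vocals Block: starts 16:30 at or after Brass Tracking ends 07:25 → clear.
Rhythm Take: starts 18:15 at or after Brass Tracking ends 07:25 → clear.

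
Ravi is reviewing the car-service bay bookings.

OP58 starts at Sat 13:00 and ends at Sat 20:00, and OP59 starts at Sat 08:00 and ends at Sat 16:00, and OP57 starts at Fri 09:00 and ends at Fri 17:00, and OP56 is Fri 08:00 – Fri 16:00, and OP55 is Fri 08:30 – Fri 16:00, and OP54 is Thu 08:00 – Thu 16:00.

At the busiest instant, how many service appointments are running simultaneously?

3

Walk through starts and ends in time order (an end at T is processed before a start at T):
Thu 08:00 start OP54 → 1
Thu 16:00 end OP54 → 0
Fri 08:00 start OP56 → 1
Fri 08:30 start OP55 → 2
Fri 09:00 start OP57 → 3
Fri 16:00 end OP55 → 2
Fri 16:00 end OP56 → 1
Fri 17:00 end OP57 → 0
Sat 08:00 start OP59 → 1
Sat 13:00 start OP58 → 2
Sat 16:00 end OP59 → 1
Sat 20:00 end OP58 → 0
Peak is 3, at Fri 09:00 (OP55, OP56, OP57).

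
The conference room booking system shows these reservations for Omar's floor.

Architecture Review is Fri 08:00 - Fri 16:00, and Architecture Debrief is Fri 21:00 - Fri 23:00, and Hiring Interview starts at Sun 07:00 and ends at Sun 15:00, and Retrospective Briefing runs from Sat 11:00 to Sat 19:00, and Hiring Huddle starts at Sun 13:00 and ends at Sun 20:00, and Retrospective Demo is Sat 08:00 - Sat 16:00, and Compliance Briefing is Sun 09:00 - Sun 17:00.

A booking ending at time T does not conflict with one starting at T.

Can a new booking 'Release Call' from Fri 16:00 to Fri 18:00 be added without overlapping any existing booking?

Architecture Review: ends Fri 16:00 at or before Release Call starts Fri 16:00 → clear.
Architecture Debrief: starts Fri 21:00 at or after Release Call ends Fri 18:00 → clear.
Retrospective Demo: starts Sat 08:00 at or after Release Call ends Fri 18:00 → clear.
Retrospective Briefing: starts Sat 11:00 at or after Release Call ends Fri 18:00 → clear.
Hiring Interview: starts Sun 07:00 at or after Release Call ends Fri 18:00 → clear.
Compliance Briefing: starts Sun 09:00 at or after Release Call ends Fri 18:00 → clear.
Hiring Huddle: starts Sun 13:00 at or after Release Call ends Fri 18:00 → clear.

Yes — the slot is free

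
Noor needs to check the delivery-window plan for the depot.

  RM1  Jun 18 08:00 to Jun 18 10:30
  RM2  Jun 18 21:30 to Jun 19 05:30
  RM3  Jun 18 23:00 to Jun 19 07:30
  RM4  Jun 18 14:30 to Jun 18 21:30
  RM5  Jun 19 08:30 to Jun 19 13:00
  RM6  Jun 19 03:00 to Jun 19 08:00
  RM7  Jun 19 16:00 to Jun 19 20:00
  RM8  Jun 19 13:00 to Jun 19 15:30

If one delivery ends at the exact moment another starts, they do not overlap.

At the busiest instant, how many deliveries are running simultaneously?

Sweep the timeline, counting +1 at each start and −1 at each end (ends before starts at a tie):
Jun 18 08:00 start RM1 → 1
Jun 18 10:30 end RM1 → 0
Jun 18 14:30 start RM4 → 1
Jun 18 21:30 end RM4 → 0
Jun 18 21:30 start RM2 → 1
Jun 18 23:00 start RM3 → 2
Jun 19 03:00 start RM6 → 3
Jun 19 05:30 end RM2 → 2
Jun 19 07:30 end RM3 → 1
Jun 19 08:00 end RM6 → 0
Jun 19 08:30 start RM5 → 1
Jun 19 13:00 end RM5 → 0
Jun 19 13:00 start RM8 → 1
Jun 19 15:30 end RM8 → 0
Jun 19 16:00 start RM7 → 1
Jun 19 20:00 end RM7 → 0
Peak is 3, at Jun 19 03:00 (RM2, RM3, RM6).

3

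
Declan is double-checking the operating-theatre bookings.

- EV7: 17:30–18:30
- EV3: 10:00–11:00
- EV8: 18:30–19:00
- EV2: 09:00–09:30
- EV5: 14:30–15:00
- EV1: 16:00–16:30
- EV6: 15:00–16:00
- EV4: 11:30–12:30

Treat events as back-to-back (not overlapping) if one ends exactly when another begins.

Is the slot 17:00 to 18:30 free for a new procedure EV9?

EV2: ends 09:30 at or before EV9 starts 17:00 → clear.
EV3: ends 11:00 at or before EV9 starts 17:00 → clear.
EV4: ends 12:30 at or before EV9 starts 17:00 → clear.
EV5: ends 15:00 at or before EV9 starts 17:00 → clear.
EV6: ends 16:00 at or before EV9 starts 17:00 → clear.
EV1: ends 16:30 at or before EV9 starts 17:00 → clear.
EV7: starts 17:30 before EV9 ends 18:30, and ends 18:30 after EV9 starts 17:00 → overlap.
EV8: starts 18:30 at or after EV9 ends 18:30 → clear.
EV9 overlaps EV7.

No — it overlaps EV7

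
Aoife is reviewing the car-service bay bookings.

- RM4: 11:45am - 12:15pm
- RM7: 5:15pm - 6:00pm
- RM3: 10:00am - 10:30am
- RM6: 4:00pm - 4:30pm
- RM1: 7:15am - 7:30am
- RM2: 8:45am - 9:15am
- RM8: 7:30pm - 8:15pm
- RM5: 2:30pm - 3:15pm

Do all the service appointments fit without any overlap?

Yes

Sorted by start: RM1, RM2, RM3, RM4, RM5, RM6, RM7, RM8.
RM2 starts after RM1 ends, so nothing later overlaps RM1 either.
RM3 starts after RM2 ends, so nothing later overlaps RM2 either.
RM4 starts after RM3 ends, so nothing later overlaps RM3 either.
RM5 starts after RM4 ends, so nothing later overlaps RM4 either.
RM6 starts after RM5 ends, so nothing later overlaps RM5 either.
RM7 starts after RM6 ends, so nothing later overlaps RM6 either.
RM8 starts after RM7 ends.
Every pair is clear; the schedule has no overlaps.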